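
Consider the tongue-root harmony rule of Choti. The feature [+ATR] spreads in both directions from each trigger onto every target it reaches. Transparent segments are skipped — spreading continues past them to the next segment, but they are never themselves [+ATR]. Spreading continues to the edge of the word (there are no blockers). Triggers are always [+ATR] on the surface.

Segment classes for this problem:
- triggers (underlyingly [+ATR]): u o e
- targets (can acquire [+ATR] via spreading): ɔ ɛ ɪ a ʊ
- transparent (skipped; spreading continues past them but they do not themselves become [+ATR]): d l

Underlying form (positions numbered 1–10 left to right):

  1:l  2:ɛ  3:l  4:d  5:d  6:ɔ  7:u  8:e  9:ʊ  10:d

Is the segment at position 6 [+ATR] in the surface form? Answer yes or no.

yes

From /u/ at 7 rightward: 8 /e/ is itself a trigger — this domain ends here.
From /u/ at 7 leftward: 6 /ɔ/ → [+ATR]; 5 /d/ transparent; 4 /d/ transparent; 3 /l/ transparent; 2 /ɛ/ → [+ATR]; 1 /l/ transparent; word edge.
From /e/ at 8 rightward: 9 /ʊ/ → [+ATR]; 10 /d/ transparent; word edge.
From /e/ at 8 leftward: 7 /u/ is itself a trigger — this domain ends here.
[+ATR] positions on the surface: 2 6 7 8 9.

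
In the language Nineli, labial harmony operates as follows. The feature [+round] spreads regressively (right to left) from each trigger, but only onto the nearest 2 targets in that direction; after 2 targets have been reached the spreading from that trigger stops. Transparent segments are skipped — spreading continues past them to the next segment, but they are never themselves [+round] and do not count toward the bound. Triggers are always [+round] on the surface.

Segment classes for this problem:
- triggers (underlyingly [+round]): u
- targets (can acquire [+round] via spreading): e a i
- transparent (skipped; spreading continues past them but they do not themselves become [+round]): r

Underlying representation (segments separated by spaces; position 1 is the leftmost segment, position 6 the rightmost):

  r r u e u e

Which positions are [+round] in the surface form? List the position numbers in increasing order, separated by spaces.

From /u/ at 3 leftward: 2 /r/ transparent; 1 /r/ transparent; word edge.
From /u/ at 5 leftward: 4 /e/ → [+round]; 3 /u/ is itself a trigger — this domain ends here.
Target with no active source: position 6 stays [-round].

3 4 5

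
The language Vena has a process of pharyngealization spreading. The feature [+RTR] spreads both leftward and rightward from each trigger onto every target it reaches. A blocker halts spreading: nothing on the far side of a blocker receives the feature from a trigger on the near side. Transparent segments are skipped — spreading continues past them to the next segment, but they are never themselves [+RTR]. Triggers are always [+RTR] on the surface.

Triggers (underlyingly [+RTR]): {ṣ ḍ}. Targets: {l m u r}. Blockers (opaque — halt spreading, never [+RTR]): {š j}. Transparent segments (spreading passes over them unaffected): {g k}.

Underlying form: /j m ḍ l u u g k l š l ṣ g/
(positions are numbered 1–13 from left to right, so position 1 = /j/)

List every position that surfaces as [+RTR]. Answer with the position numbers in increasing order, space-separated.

2 3 4 5 6 9 11 12

From /ḍ/ at 3 rightward: 4 /l/ → [+RTR]; 5 /u/ → [+RTR]; 6 /u/ → [+RTR]; 7 /g/ transparent; 8 /k/ transparent; 9 /l/ → [+RTR]; 10 /š/ blocks.
From /ḍ/ at 3 leftward: 2 /m/ → [+RTR]; 1 /j/ blocks.
From /ṣ/ at 12 rightward: 13 /g/ transparent; word edge.
From /ṣ/ at 12 leftward: 11 /l/ → [+RTR]; 10 /š/ blocks.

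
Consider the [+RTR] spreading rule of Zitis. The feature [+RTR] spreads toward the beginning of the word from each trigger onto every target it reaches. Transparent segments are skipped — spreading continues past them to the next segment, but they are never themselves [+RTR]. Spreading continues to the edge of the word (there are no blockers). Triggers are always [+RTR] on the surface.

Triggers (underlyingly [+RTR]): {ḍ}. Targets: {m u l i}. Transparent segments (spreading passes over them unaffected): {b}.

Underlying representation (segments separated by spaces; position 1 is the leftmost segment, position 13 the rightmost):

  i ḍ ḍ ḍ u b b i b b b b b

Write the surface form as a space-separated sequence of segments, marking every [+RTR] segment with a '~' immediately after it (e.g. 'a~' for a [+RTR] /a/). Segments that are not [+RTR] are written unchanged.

i~ ḍ~ ḍ~ ḍ~ u b b i b b b b b

From /ḍ/ at 2 leftward: 1 /i/ → [+RTR]; word edge.
From /ḍ/ at 3 leftward: 2 /ḍ/ is itself a trigger — this domain ends here.
From /ḍ/ at 4 leftward: 3 /ḍ/ is itself a trigger — this domain ends here.
Targets with no active source: positions 5 8 stay [-emphatic].
[+RTR] positions on the surface: 1 2 3 4.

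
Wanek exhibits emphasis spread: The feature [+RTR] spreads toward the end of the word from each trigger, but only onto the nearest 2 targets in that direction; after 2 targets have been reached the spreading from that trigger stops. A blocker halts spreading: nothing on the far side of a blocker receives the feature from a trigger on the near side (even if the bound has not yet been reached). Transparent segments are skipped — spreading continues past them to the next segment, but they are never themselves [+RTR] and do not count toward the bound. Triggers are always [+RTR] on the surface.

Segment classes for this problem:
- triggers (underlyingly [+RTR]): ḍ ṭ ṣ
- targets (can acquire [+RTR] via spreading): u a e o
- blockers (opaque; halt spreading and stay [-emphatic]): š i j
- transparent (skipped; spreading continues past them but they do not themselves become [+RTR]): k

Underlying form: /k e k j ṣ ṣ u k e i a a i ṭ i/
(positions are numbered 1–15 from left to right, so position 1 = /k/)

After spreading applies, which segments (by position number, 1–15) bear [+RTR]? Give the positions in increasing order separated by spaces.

From /ṣ/ at 5 rightward: 6 /ṣ/ is itself a trigger — this domain ends here.
From /ṣ/ at 6 rightward: 7 /u/ → [+RTR]; 8 /k/ transparent; 9 /e/ → [+RTR]; bound reached.
From /ṭ/ at 14 rightward: 15 /i/ blocks.
Targets with no active source: positions 2 11 12 stay [-emphatic].

5 6 7 9 14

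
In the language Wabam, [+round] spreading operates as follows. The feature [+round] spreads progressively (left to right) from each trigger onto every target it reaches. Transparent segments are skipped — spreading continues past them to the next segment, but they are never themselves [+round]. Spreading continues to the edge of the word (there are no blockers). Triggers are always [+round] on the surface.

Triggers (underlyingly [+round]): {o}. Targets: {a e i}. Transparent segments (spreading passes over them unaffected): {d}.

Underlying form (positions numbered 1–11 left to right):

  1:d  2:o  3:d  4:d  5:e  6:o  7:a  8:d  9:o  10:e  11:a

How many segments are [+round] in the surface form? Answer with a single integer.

From /o/ at 2 rightward: 3 /d/ transparent; 4 /d/ transparent; 5 /e/ → [+round]; 6 /o/ is itself a trigger — this domain ends here.
From /o/ at 6 rightward: 7 /a/ → [+round]; 8 /d/ transparent; 9 /o/ is itself a trigger — this domain ends here.
From /o/ at 9 rightward: 10 /e/ → [+round]; 11 /a/ → [+round]; word edge.
[+round] positions on the surface: 2 5 6 7 9 10 11.

7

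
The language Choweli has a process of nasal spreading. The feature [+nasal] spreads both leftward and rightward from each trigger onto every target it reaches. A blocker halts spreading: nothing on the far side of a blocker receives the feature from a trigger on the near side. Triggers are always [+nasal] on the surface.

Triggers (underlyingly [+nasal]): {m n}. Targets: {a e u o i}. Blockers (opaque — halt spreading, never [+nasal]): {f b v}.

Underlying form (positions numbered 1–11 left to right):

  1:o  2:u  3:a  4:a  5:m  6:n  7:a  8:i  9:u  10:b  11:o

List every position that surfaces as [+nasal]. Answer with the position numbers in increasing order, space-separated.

1 2 3 4 5 6 7 8 9

From /m/ at 5 rightward: 6 /n/ is itself a trigger — this domain ends here.
From /m/ at 5 leftward: 4 /a/ → [+nasal]; 3 /a/ → [+nasal]; 2 /u/ → [+nasal]; 1 /o/ → [+nasal]; word edge.
From /n/ at 6 rightward: 7 /a/ → [+nasal]; 8 /i/ → [+nasal]; 9 /u/ → [+nasal]; 10 /b/ blocks.
From /n/ at 6 leftward: 5 /m/ is itself a trigger — this domain ends here.
Target with no active source: position 11 stays [-nasal].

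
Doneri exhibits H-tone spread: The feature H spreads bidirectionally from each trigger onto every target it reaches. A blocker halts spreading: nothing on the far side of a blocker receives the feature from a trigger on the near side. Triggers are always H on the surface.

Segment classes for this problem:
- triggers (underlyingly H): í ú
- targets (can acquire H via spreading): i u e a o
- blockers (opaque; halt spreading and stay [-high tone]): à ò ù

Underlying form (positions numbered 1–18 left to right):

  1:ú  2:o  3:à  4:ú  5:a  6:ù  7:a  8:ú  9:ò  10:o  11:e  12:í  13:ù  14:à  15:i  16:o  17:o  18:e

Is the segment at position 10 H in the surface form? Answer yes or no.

yes

From /ú/ at 1 rightward: 2 /o/ → H; 3 /à/ blocks.
From /ú/ at 1 leftward: word edge.
From /ú/ at 4 rightward: 5 /a/ → H; 6 /ù/ blocks.
From /ú/ at 4 leftward: 3 /à/ blocks.
From /ú/ at 8 rightward: 9 /ò/ blocks.
From /ú/ at 8 leftward: 7 /a/ → H; 6 /ù/ blocks.
From /í/ at 12 rightward: 13 /ù/ blocks.
From /í/ at 12 leftward: 11 /e/ → H; 10 /o/ → H; 9 /ò/ blocks.
Targets with no active source: positions 15 16 17 18 stay [-high tone].
H positions on the surface: 1 2 4 5 7 8 10 11 12.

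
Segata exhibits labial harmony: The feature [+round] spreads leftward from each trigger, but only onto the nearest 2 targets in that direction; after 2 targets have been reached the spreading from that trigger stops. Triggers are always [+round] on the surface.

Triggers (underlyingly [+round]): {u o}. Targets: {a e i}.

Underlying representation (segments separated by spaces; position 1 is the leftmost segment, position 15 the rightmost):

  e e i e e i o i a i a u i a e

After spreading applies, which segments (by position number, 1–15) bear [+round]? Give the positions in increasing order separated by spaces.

5 6 7 10 11 12

From /o/ at 7 leftward: 6 /i/ → [+round]; 5 /e/ → [+round]; bound reached.
From /u/ at 12 leftward: 11 /a/ → [+round]; 10 /i/ → [+round]; bound reached.
Targets with no active source: positions 1 2 3 4 8 9 13 14 15 stay [-round].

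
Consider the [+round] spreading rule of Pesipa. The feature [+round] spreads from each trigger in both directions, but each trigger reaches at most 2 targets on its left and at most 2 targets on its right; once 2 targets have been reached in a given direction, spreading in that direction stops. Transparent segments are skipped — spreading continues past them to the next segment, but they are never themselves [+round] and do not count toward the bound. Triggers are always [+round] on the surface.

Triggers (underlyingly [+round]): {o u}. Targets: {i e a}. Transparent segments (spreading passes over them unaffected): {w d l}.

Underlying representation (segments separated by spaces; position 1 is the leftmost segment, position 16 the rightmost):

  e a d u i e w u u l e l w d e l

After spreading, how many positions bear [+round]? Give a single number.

9

From /u/ at 4 rightward: 5 /i/ → [+round]; 6 /e/ → [+round]; bound reached.
From /u/ at 4 leftward: 3 /d/ transparent; 2 /a/ → [+round]; 1 /e/ → [+round]; bound reached.
From /u/ at 8 rightward: 9 /u/ is itself a trigger — this domain ends here.
From /u/ at 8 leftward: 7 /w/ transparent; 6 /e/ → [+round]; 5 /i/ → [+round]; bound reached.
From /u/ at 9 rightward: 10 /l/ transparent; 11 /e/ → [+round]; 12 /l/ transparent; 13 /w/ transparent; 14 /d/ transparent; 15 /e/ → [+round]; bound reached.
From /u/ at 9 leftward: 8 /u/ is itself a trigger — this domain ends here.
[+round] positions on the surface: 1 2 4 5 6 8 9 11 15.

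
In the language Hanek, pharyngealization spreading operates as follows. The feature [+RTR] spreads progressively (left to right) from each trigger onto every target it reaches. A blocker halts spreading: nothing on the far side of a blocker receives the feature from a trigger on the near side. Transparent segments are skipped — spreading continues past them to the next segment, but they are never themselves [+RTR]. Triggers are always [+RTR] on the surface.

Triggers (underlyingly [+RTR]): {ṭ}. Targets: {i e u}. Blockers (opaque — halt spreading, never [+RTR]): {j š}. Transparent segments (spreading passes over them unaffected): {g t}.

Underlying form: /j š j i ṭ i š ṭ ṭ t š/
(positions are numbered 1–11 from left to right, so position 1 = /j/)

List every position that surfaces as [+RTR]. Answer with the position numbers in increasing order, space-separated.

From /ṭ/ at 5 rightward: 6 /i/ → [+RTR]; 7 /š/ blocks.
From /ṭ/ at 8 rightward: 9 /ṭ/ is itself a trigger — this domain ends here.
From /ṭ/ at 9 rightward: 10 /t/ transparent; 11 /š/ blocks.
Target with no active source: position 4 stays [-emphatic].

5 6 8 9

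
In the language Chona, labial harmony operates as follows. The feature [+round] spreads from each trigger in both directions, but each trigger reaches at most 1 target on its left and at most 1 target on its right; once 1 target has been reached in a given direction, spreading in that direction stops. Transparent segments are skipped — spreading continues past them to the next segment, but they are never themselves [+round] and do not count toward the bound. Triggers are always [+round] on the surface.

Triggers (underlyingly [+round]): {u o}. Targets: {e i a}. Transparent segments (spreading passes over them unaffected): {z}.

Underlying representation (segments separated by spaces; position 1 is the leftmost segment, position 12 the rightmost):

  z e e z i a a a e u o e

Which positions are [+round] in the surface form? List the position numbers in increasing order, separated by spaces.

From /u/ at 10 rightward: 11 /o/ is itself a trigger — this domain ends here.
From /u/ at 10 leftward: 9 /e/ → [+round]; bound reached.
From /o/ at 11 rightward: 12 /e/ → [+round]; bound reached.
From /o/ at 11 leftward: 10 /u/ is itself a trigger — this domain ends here.
Targets with no active source: positions 2 3 5 6 7 8 stay [-round].

9 10 11 12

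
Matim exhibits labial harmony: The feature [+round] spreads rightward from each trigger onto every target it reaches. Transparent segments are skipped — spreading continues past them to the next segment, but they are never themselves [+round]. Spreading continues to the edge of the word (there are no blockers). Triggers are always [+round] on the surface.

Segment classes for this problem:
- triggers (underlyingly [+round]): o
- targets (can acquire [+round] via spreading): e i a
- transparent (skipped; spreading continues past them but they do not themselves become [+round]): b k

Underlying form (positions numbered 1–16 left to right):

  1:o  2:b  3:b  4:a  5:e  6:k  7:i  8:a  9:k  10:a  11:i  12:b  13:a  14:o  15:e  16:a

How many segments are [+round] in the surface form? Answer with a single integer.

From /o/ at 1 rightward: 2 /b/ transparent; 3 /b/ transparent; 4 /a/ → [+round]; 5 /e/ → [+round]; 6 /k/ transparent; 7 /i/ → [+round]; 8 /a/ → [+round]; 9 /k/ transparent; 10 /a/ → [+round]; 11 /i/ → [+round]; 12 /b/ transparent; 13 /a/ → [+round]; 14 /o/ is itself a trigger — this domain ends here.
From /o/ at 14 rightward: 15 /e/ → [+round]; 16 /a/ → [+round]; word edge.
[+round] positions on the surface: 1 4 5 7 8 10 11 13 14 15 16.

11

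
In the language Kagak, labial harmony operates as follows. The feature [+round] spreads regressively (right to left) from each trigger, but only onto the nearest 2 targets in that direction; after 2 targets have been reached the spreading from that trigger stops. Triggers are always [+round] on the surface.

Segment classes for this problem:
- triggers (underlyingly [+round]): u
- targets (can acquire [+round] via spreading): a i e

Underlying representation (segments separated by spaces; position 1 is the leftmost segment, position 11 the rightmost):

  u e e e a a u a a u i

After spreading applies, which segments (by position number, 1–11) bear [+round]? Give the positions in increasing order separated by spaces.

From /u/ at 1 leftward: word edge.
From /u/ at 7 leftward: 6 /a/ → [+round]; 5 /a/ → [+round]; bound reached.
From /u/ at 10 leftward: 9 /a/ → [+round]; 8 /a/ → [+round]; bound reached.
Targets with no active source: positions 2 3 4 11 stay [-round].

1 5 6 7 8 9 10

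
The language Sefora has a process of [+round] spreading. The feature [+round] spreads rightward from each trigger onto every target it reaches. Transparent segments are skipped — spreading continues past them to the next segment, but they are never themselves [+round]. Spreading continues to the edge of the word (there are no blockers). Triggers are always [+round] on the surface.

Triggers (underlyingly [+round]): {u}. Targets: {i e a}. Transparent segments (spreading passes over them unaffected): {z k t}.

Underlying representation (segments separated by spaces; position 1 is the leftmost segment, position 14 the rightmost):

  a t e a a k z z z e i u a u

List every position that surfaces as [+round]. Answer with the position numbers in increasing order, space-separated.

From /u/ at 12 rightward: 13 /a/ → [+round]; 14 /u/ is itself a trigger — this domain ends here.
From /u/ at 14 rightward: word edge.
Targets with no active source: positions 1 3 4 5 10 11 stay [-round].

12 13 14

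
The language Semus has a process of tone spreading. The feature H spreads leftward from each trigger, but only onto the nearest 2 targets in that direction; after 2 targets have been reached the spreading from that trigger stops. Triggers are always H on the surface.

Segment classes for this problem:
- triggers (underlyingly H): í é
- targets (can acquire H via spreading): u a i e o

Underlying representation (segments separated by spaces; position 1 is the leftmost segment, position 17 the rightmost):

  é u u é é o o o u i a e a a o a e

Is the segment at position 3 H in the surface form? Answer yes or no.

yes

From /é/ at 1 leftward: word edge.
From /é/ at 4 leftward: 3 /u/ → H; 2 /u/ → H; bound reached.
From /é/ at 5 leftward: 4 /é/ is itself a trigger — this domain ends here.
Targets with no active source: positions 6 7 8 9 10 11 12 13 14 15 16 17 stay [-high tone].
H positions on the surface: 1 2 3 4 5.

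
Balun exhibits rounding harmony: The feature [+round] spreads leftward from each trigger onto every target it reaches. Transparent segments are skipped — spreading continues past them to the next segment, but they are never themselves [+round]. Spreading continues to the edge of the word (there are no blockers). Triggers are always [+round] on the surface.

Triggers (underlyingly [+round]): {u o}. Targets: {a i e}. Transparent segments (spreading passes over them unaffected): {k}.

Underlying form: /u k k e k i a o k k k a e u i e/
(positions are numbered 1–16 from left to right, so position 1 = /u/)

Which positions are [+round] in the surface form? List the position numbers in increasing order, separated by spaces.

1 4 6 7 8 12 13 14

From /u/ at 1 leftward: word edge.
From /o/ at 8 leftward: 7 /a/ → [+round]; 6 /i/ → [+round]; 5 /k/ transparent; 4 /e/ → [+round]; 3 /k/ transparent; 2 /k/ transparent; 1 /u/ is itself a trigger — this domain ends here.
From /u/ at 14 leftward: 13 /e/ → [+round]; 12 /a/ → [+round]; 11 /k/ transparent; 10 /k/ transparent; 9 /k/ transparent; 8 /o/ is itself a trigger — this domain ends here.
Targets with no active source: positions 15 16 stay [-round].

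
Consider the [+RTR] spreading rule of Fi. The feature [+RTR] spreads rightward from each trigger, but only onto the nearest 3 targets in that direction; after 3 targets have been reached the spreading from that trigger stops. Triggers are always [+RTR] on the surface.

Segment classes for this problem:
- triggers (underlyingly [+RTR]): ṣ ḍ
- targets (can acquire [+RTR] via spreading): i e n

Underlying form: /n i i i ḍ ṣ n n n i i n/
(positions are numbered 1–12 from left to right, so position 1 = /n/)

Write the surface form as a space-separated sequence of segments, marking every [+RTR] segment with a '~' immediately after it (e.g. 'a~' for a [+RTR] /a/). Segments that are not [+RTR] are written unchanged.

From /ḍ/ at 5 rightward: 6 /ṣ/ is itself a trigger — this domain ends here.
From /ṣ/ at 6 rightward: 7 /n/ → [+RTR]; 8 /n/ → [+RTR]; 9 /n/ → [+RTR]; bound reached.
Targets with no active source: positions 1 2 3 4 10 11 12 stay [-emphatic].
[+RTR] positions on the surface: 5 6 7 8 9.

n i i i ḍ~ ṣ~ n~ n~ n~ i i n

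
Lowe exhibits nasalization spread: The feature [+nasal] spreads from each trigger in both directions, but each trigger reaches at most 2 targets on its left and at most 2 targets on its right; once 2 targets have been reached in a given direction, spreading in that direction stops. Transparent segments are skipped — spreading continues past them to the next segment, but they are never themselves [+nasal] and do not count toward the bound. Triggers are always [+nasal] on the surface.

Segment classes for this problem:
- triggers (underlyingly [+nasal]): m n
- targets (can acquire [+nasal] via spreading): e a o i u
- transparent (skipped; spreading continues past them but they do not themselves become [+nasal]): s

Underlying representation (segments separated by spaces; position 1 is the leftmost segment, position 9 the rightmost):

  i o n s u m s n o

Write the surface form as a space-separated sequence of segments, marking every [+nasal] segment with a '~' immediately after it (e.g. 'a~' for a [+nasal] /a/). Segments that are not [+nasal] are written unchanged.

From /n/ at 3 rightward: 4 /s/ transparent; 5 /u/ → [+nasal]; 6 /m/ is itself a trigger — this domain ends here.
From /n/ at 3 leftward: 2 /o/ → [+nasal]; 1 /i/ → [+nasal]; bound reached.
From /m/ at 6 rightward: 7 /s/ transparent; 8 /n/ is itself a trigger — this domain ends here.
From /m/ at 6 leftward: 5 /u/ → [+nasal]; 4 /s/ transparent; 3 /n/ is itself a trigger — this domain ends here.
From /n/ at 8 rightward: 9 /o/ → [+nasal]; word edge.
From /n/ at 8 leftward: 7 /s/ transparent; 6 /m/ is itself a trigger — this domain ends here.
[+nasal] positions on the surface: 1 2 3 5 6 8 9.

i~ o~ n~ s u~ m~ s n~ o~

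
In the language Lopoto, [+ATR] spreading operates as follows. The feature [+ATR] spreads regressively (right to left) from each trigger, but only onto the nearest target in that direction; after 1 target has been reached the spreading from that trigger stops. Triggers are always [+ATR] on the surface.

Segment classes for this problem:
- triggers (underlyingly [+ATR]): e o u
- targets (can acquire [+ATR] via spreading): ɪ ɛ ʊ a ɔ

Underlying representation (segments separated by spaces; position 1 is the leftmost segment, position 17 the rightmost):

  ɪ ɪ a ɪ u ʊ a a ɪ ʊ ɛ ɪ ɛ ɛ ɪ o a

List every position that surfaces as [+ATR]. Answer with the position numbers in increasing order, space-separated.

From /u/ at 5 leftward: 4 /ɪ/ → [+ATR]; bound reached.
From /o/ at 16 leftward: 15 /ɪ/ → [+ATR]; bound reached.
Targets with no active source: positions 1 2 3 6 7 8 9 10 11 12 13 14 17 stay [-ATR].

4 5 15 16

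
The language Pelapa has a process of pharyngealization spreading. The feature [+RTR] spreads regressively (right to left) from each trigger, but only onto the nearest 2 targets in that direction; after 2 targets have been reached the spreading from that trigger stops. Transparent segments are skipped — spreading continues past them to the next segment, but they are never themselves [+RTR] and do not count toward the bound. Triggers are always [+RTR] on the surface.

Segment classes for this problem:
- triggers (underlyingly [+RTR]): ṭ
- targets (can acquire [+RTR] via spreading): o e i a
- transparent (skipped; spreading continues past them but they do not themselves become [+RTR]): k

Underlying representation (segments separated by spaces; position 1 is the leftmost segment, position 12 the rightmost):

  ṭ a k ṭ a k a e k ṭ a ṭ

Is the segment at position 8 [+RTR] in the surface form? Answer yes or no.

yes

From /ṭ/ at 1 leftward: word edge.
From /ṭ/ at 4 leftward: 3 /k/ transparent; 2 /a/ → [+RTR]; 1 /ṭ/ is itself a trigger — this domain ends here.
From /ṭ/ at 10 leftward: 9 /k/ transparent; 8 /e/ → [+RTR]; 7 /a/ → [+RTR]; bound reached.
From /ṭ/ at 12 leftward: 11 /a/ → [+RTR]; 10 /ṭ/ is itself a trigger — this domain ends here.
Target with no active source: position 5 stays [-emphatic].
[+RTR] positions on the surface: 1 2 4 7 8 10 11 12.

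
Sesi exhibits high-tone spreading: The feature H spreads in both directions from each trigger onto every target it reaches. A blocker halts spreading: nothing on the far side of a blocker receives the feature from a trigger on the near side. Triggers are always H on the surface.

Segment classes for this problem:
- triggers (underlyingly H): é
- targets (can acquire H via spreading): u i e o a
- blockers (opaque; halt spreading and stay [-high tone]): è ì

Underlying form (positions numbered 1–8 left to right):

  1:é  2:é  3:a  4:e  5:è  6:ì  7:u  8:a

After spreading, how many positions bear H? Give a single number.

From /é/ at 1 rightward: 2 /é/ is itself a trigger — this domain ends here.
From /é/ at 1 leftward: word edge.
From /é/ at 2 rightward: 3 /a/ → H; 4 /e/ → H; 5 /è/ blocks.
From /é/ at 2 leftward: 1 /é/ is itself a trigger — this domain ends here.
Targets with no active source: positions 7 8 stay [-high tone].
H positions on the surface: 1 2 3 4.

4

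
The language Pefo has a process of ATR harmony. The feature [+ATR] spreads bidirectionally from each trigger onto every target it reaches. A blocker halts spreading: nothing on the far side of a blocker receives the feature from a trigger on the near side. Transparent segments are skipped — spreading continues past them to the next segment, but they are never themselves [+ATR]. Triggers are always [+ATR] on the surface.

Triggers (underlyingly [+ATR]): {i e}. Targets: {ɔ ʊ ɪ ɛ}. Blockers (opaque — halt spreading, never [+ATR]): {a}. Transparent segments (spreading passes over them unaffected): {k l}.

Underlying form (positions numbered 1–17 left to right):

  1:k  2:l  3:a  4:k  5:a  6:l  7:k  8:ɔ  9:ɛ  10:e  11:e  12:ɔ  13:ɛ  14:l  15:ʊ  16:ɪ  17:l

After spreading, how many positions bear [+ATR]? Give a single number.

8

From /e/ at 10 rightward: 11 /e/ is itself a trigger — this domain ends here.
From /e/ at 10 leftward: 9 /ɛ/ → [+ATR]; 8 /ɔ/ → [+ATR]; 7 /k/ transparent; 6 /l/ transparent; 5 /a/ blocks.
From /e/ at 11 rightward: 12 /ɔ/ → [+ATR]; 13 /ɛ/ → [+ATR]; 14 /l/ transparent; 15 /ʊ/ → [+ATR]; 16 /ɪ/ → [+ATR]; 17 /l/ transparent; word edge.
From /e/ at 11 leftward: 10 /e/ is itself a trigger — this domain ends here.
[+ATR] positions on the surface: 8 9 10 11 12 13 15 16.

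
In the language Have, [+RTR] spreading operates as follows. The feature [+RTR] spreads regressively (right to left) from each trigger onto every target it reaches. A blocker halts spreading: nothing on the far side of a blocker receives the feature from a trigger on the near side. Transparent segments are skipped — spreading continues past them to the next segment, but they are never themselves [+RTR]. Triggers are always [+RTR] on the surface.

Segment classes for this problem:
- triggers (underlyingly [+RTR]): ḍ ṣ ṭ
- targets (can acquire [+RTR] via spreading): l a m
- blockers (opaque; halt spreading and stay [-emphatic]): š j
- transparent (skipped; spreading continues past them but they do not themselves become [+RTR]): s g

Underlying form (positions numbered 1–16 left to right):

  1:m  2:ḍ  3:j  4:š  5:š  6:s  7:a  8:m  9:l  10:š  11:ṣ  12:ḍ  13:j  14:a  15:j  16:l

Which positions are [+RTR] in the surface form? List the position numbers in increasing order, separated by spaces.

1 2 11 12

From /ḍ/ at 2 leftward: 1 /m/ → [+RTR]; word edge.
From /ṣ/ at 11 leftward: 10 /š/ blocks.
From /ḍ/ at 12 leftward: 11 /ṣ/ is itself a trigger — this domain ends here.
Targets with no active source: positions 7 8 9 14 16 stay [-emphatic].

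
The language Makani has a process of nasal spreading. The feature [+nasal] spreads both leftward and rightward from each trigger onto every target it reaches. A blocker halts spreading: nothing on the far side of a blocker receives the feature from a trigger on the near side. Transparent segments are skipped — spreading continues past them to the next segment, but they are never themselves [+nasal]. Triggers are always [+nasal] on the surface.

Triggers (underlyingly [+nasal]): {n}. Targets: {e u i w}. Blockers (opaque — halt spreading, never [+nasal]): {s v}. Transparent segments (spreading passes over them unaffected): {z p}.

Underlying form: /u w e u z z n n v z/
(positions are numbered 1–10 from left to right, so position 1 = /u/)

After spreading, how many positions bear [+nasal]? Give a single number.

From /n/ at 7 rightward: 8 /n/ is itself a trigger — this domain ends here.
From /n/ at 7 leftward: 6 /z/ transparent; 5 /z/ transparent; 4 /u/ → [+nasal]; 3 /e/ → [+nasal]; 2 /w/ → [+nasal]; 1 /u/ → [+nasal]; word edge.
From /n/ at 8 rightward: 9 /v/ blocks.
From /n/ at 8 leftward: 7 /n/ is itself a trigger — this domain ends here.
[+nasal] positions on the surface: 1 2 3 4 7 8.

6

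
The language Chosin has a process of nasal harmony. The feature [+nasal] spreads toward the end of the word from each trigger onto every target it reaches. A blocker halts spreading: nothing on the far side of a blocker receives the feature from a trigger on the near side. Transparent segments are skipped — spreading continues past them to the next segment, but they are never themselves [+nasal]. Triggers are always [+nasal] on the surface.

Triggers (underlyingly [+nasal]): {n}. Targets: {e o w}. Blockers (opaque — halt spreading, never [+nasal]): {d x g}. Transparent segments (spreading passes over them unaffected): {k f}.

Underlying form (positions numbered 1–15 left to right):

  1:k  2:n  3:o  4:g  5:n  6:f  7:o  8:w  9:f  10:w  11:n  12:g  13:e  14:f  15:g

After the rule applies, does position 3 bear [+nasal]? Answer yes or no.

From /n/ at 2 rightward: 3 /o/ → [+nasal]; 4 /g/ blocks.
From /n/ at 5 rightward: 6 /f/ transparent; 7 /o/ → [+nasal]; 8 /w/ → [+nasal]; 9 /f/ transparent; 10 /w/ → [+nasal]; 11 /n/ is itself a trigger — this domain ends here.
From /n/ at 11 rightward: 12 /g/ blocks.
Target with no active source: position 13 stays [-nasal].
[+nasal] positions on the surface: 2 3 5 7 8 10 11.

yes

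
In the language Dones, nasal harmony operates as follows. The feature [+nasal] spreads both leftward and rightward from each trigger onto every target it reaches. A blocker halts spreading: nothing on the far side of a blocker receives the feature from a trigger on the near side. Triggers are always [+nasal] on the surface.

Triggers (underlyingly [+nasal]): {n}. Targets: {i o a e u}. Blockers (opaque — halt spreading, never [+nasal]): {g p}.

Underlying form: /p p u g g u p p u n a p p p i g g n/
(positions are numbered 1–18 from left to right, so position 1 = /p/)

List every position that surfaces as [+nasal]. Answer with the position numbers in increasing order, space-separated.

From /n/ at 10 rightward: 11 /a/ → [+nasal]; 12 /p/ blocks.
From /n/ at 10 leftward: 9 /u/ → [+nasal]; 8 /p/ blocks.
From /n/ at 18 rightward: word edge.
From /n/ at 18 leftward: 17 /g/ blocks.
Targets with no active source: positions 3 6 15 stay [-nasal].

9 10 11 18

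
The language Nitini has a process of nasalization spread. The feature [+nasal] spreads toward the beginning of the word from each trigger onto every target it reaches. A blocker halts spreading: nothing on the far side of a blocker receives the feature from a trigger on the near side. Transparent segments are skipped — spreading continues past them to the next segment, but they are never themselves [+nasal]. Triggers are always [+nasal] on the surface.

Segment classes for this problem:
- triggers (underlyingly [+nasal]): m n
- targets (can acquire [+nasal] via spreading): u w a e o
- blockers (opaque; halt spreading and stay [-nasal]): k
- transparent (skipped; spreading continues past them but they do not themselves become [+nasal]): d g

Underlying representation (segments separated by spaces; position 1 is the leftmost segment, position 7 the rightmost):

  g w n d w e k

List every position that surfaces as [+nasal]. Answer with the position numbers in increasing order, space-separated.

2 3

From /n/ at 3 leftward: 2 /w/ → [+nasal]; 1 /g/ transparent; word edge.
Targets with no active source: positions 5 6 stay [-nasal].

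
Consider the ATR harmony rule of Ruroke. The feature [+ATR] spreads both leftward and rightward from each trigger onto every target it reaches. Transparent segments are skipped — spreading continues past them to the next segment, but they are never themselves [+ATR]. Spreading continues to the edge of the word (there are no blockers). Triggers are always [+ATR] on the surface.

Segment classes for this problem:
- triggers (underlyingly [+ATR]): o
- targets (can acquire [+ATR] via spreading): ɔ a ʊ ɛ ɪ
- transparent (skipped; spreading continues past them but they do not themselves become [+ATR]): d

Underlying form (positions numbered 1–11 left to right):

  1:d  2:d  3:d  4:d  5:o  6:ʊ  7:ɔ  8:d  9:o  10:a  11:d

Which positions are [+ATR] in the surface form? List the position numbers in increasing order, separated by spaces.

5 6 7 9 10

From /o/ at 5 rightward: 6 /ʊ/ → [+ATR]; 7 /ɔ/ → [+ATR]; 8 /d/ transparent; 9 /o/ is itself a trigger — this domain ends here.
From /o/ at 5 leftward: 4 /d/ transparent; 3 /d/ transparent; 2 /d/ transparent; 1 /d/ transparent; word edge.
From /o/ at 9 rightward: 10 /a/ → [+ATR]; 11 /d/ transparent; word edge.
From /o/ at 9 leftward: 8 /d/ transparent; 7 /ɔ/ → [+ATR]; 6 /ʊ/ → [+ATR]; 5 /o/ is itself a trigger — this domain ends here.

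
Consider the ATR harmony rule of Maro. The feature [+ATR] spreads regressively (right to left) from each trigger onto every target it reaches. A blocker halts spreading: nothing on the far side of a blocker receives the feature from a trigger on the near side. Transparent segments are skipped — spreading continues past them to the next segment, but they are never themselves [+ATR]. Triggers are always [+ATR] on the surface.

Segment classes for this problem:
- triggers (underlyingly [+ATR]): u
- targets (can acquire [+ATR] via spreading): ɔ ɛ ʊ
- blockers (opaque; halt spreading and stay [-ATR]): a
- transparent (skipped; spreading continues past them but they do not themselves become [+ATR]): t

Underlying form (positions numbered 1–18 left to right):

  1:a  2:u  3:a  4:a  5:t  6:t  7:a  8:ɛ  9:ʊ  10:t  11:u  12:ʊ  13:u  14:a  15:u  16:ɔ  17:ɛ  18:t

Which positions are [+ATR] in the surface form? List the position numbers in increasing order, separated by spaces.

2 8 9 11 12 13 15

From /u/ at 2 leftward: 1 /a/ blocks.
From /u/ at 11 leftward: 10 /t/ transparent; 9 /ʊ/ → [+ATR]; 8 /ɛ/ → [+ATR]; 7 /a/ blocks.
From /u/ at 13 leftward: 12 /ʊ/ → [+ATR]; 11 /u/ is itself a trigger — this domain ends here.
From /u/ at 15 leftward: 14 /a/ blocks.
Targets with no active source: positions 16 17 stay [-ATR].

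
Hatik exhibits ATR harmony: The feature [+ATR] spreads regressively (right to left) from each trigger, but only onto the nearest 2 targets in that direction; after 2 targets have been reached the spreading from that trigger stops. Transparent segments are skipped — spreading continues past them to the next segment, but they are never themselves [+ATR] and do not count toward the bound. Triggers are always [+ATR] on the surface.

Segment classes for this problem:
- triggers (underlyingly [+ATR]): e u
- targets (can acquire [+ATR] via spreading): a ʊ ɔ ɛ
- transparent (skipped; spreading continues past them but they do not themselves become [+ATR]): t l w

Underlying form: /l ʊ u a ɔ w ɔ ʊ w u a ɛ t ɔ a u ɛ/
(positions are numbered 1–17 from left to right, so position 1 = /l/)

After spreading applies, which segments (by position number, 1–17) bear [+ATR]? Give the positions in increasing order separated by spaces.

2 3 7 8 10 14 15 16

From /u/ at 3 leftward: 2 /ʊ/ → [+ATR]; 1 /l/ transparent; word edge.
From /u/ at 10 leftward: 9 /w/ transparent; 8 /ʊ/ → [+ATR]; 7 /ɔ/ → [+ATR]; bound reached.
From /u/ at 16 leftward: 15 /a/ → [+ATR]; 14 /ɔ/ → [+ATR]; bound reached.
Targets with no active source: positions 4 5 11 12 17 stay [-ATR].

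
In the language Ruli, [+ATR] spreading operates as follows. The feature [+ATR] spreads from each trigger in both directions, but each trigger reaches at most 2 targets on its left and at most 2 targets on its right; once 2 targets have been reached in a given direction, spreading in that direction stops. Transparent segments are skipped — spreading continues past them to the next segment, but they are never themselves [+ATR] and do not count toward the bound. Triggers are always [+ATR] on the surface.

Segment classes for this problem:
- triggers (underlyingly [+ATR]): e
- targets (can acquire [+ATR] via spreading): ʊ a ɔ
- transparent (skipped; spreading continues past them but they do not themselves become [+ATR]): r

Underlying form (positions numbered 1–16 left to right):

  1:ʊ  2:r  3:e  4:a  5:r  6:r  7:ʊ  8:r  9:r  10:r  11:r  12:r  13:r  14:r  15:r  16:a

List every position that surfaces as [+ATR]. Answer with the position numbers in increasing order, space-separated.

From /e/ at 3 rightward: 4 /a/ → [+ATR]; 5 /r/ transparent; 6 /r/ transparent; 7 /ʊ/ → [+ATR]; bound reached.
From /e/ at 3 leftward: 2 /r/ transparent; 1 /ʊ/ → [+ATR]; word edge.
Target with no active source: position 16 stays [-ATR].

1 3 4 7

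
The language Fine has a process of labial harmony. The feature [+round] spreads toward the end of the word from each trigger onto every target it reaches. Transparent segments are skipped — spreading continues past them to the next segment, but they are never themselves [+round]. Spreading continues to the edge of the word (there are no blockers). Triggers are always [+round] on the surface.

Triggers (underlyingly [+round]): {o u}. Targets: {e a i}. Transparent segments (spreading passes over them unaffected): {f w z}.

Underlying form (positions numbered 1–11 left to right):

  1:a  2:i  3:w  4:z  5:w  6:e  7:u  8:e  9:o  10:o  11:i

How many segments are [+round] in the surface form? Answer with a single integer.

5

From /u/ at 7 rightward: 8 /e/ → [+round]; 9 /o/ is itself a trigger — this domain ends here.
From /o/ at 9 rightward: 10 /o/ is itself a trigger — this domain ends here.
From /o/ at 10 rightward: 11 /i/ → [+round]; word edge.
Targets with no active source: positions 1 2 6 stay [-round].
[+round] positions on the surface: 7 8 9 10 11.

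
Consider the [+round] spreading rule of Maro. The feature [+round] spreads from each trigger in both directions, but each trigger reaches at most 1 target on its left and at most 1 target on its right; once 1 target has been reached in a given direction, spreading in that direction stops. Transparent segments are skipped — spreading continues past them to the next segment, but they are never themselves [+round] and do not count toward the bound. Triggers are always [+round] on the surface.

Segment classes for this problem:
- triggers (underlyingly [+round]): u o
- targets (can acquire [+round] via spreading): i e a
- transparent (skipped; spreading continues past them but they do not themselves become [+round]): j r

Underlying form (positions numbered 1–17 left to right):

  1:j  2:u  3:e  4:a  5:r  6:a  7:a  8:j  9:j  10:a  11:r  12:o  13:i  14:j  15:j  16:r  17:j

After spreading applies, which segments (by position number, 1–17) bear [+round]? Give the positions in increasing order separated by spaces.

From /u/ at 2 rightward: 3 /e/ → [+round]; bound reached.
From /u/ at 2 leftward: 1 /j/ transparent; word edge.
From /o/ at 12 rightward: 13 /i/ → [+round]; bound reached.
From /o/ at 12 leftward: 11 /r/ transparent; 10 /a/ → [+round]; bound reached.
Targets with no active source: positions 4 6 7 stay [-round].

2 3 10 12 13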